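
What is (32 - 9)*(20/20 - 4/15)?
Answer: 253/15 ≈ 16.867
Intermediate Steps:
(32 - 9)*(20/20 - 4/15) = 23*(20*(1/20) - 4*1/15) = 23*(1 - 4/15) = 23*(11/15) = 253/15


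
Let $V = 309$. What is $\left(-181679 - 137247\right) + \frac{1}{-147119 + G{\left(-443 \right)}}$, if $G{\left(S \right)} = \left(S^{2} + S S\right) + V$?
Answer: $- \frac{78356291087}{245688} \approx -3.1893 \cdot 10^{5}$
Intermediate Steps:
$G{\left(S \right)} = 309 + 2 S^{2}$ ($G{\left(S \right)} = \left(S^{2} + S S\right) + 309 = \left(S^{2} + S^{2}\right) + 309 = 2 S^{2} + 309 = 309 + 2 S^{2}$)
$\left(-181679 - 137247\right) + \frac{1}{-147119 + G{\left(-443 \right)}} = \left(-181679 - 137247\right) + \frac{1}{-147119 + \left(309 + 2 \left(-443\right)^{2}\right)} = -318926 + \frac{1}{-147119 + \left(309 + 2 \cdot 196249\right)} = -318926 + \frac{1}{-147119 + \left(309 + 392498\right)} = -318926 + \frac{1}{-147119 + 392807} = -318926 + \frac{1}{245688} = - \frac{78356291087}{245688}$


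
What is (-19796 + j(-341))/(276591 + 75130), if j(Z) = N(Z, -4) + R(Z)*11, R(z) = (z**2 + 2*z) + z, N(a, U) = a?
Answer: 1247701/351721 ≈ 3.5474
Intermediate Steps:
R(z) = z**2 + 3*z
j(Z) = Z + 11*Z*(3 + Z) (j(Z) = Z + (Z*(3 + Z))*11 = Z + 11*Z*(3 + Z))
(-19796 + j(-341))/(276591 + 75130) = (-19796 - 341*(34 + 11*(-341)))/(276591 + 75130) = (-19796 - 341*(34 - 3751))/351721 = (-19796 - 341*(-3717))*(1/351721) = (-19796 + 1267497)*(1/351721) = 1247701*(1/351721) = 1247701/351721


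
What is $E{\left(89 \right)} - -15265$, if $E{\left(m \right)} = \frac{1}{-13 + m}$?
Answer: $\frac{1160141}{76} \approx 15265.0$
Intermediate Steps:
$E{\left(89 \right)} - -15265 = \frac{1}{-13 + 89} - -15265 = \frac{1}{76} + 15265 = \frac{1160141}{76}$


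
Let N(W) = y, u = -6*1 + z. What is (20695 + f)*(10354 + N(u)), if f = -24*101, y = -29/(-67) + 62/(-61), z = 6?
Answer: 773126639923/4087 ≈ 1.8917e+8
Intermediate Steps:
y = -2385/4087 (y = -29*(-1/67) + 62*(-1/61) = 29/67 - 62/61 = -2385/4087 ≈ -0.58356)
f = -2424
u = 0 (u = -6*1 + 6 = -6 + 6 = 0)
N(W) = -2385/4087
(20695 + f)*(10354 + N(u)) = (20695 - 2424)*(10354 - 2385/4087) = 18271*(42314413/4087) = 773126639923/4087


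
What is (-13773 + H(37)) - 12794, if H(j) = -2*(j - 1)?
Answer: -26639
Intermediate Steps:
H(j) = 2 - 2*j (H(j) = -2*(-1 + j) = 2 - 2*j)
(-13773 + H(37)) - 12794 = (-13773 + (2 - 2*37)) - 12794 = (-13773 + (2 - 74)) - 12794 = (-13773 - 72) - 12794 = -13845 - 12794 = -26639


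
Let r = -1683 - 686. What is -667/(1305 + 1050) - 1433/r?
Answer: 1794592/5578995 ≈ 0.32167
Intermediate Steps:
r = -2369
-667/(1305 + 1050) - 1433/r = -667/(1305 + 1050) - 1433/(-2369) = -667/2355 - 1433*(-1/2369) = -667*1/2355 + 1433/2369 = -667/2355 + 1433/2369 = 1794592/5578995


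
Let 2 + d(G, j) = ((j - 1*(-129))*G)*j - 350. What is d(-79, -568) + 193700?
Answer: -19505460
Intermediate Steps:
d(G, j) = -352 + G*j*(129 + j) (d(G, j) = -2 + (((j - 1*(-129))*G)*j - 350) = -2 + (((j + 129)*G)*j - 350) = -2 + (((129 + j)*G)*j - 350) = -2 + ((G*(129 + j))*j - 350) = -2 + (G*j*(129 + j) - 350) = -2 + (-350 + G*j*(129 + j)) = -352 + G*j*(129 + j))
d(-79, -568) + 193700 = (-352 - 79*(-568)**2 + 129*(-79)*(-568)) + 193700 = (-352 - 79*322624 + 5788488) + 193700 = (-352 - 25487296 + 5788488) + 193700 = -19699160 + 193700 = -19505460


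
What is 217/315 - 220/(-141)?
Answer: 4757/2115 ≈ 2.2492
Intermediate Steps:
217/315 - 220/(-141) = 217*(1/315) - 220*(-1/141) = 31/45 + 220/141 = 4757/2115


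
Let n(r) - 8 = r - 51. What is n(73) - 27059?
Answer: -27029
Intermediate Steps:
n(r) = -43 + r (n(r) = 8 + (r - 51) = 8 + (-51 + r) = -43 + r)
n(73) - 27059 = (-43 + 73) - 27059 = 30 - 27059 = -27029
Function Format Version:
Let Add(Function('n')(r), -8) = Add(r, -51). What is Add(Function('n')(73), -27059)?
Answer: -27029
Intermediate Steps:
Function('n')(r) = Add(-43, r) (Function('n')(r) = Add(8, Add(r, -51)) = Add(8, Add(-51, r)) = Add(-43, r))
Add(Function('n')(73), -27059) = Add(Add(-43, 73), -27059) = Add(30, -27059) = -27029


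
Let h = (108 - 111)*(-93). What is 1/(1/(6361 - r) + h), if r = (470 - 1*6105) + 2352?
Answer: 9644/2690677 ≈ 0.0035842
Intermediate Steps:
r = -3283 (r = (470 - 6105) + 2352 = -5635 + 2352 = -3283)
h = 279 (h = -3*(-93) = 279)
1/(1/(6361 - r) + h) = 1/(1/(6361 - 1*(-3283)) + 279) = 1/(1/(6361 + 3283) + 279) = 1/(1/9644 + 279) = 1/(2690677/9644) = 9644/2690677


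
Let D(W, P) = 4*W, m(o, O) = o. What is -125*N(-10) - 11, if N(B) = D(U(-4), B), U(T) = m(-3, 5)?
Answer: 1489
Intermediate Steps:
U(T) = -3
N(B) = -12 (N(B) = 4*(-3) = -12)
-125*N(-10) - 11 = -125*(-12) - 11 = 1500 - 11 = 1489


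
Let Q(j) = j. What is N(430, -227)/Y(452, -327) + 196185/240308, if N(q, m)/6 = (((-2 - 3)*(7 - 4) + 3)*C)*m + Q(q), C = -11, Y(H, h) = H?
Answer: -10623715803/27154804 ≈ -391.23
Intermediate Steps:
N(q, m) = 6*q + 792*m (N(q, m) = 6*((((-2 - 3)*(7 - 4) + 3)*(-11))*m + q) = 6*(((-5*3 + 3)*(-11))*m + q) = 6*(((-15 + 3)*(-11))*m + q) = 6*((-12*(-11))*m + q) = 6*(132*m + q) = 6*(q + 132*m) = 6*q + 792*m)
N(430, -227)/Y(452, -327) + 196185/240308 = (6*430 + 792*(-227))/452 + 196185/240308 = (2580 - 179784)*(1/452) + 196185*(1/240308) = -177204*1/452 + 196185/240308 = -44301/113 + 196185/240308 = -10623715803/27154804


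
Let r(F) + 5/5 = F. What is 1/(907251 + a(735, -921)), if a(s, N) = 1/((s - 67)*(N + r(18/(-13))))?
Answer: 8018672/7274948190659 ≈ 1.1022e-6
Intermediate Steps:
r(F) = -1 + F
a(s, N) = 1/((-67 + s)*(-31/13 + N)) (a(s, N) = 1/((s - 67)*(N + (-1 + 18/(-13)))) = 1/((-67 + s)*(N + (-1 + 18*(-1/13)))) = 1/((-67 + s)*(N + (-1 - 18/13))) = 1/((-67 + s)*(N - 31/13)) = 1/((-67 + s)*(-31/13 + N)))
1/(907251 + a(735, -921)) = 1/(907251 + 13/(2077 - 871*(-921) - 31*735 + 13*(-921)*735)) = 1/(907251 + 13/(2077 + 802191 - 22785 - 8800155)) = 1/(907251 + 13/(-8018672)) = 1/(907251 + 13*(-1/8018672)) = 1/(907251 - 13/8018672) = 1/(7274948190659/8018672) = 8018672/7274948190659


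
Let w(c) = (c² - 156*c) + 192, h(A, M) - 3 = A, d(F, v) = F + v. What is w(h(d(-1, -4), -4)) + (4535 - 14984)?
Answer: -9941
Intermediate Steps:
h(A, M) = 3 + A
w(c) = 192 + c² - 156*c
w(h(d(-1, -4), -4)) + (4535 - 14984) = (192 + (3 + (-1 - 4))² - 156*(3 + (-1 - 4))) + (4535 - 14984) = (192 + (3 - 5)² - 156*(3 - 5)) - 10449 = (192 + (-2)² - 156*(-2)) - 10449 = (192 + 4 + 312) - 10449 = 508 - 10449 = -9941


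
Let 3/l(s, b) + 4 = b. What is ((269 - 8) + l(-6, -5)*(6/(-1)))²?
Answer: 69169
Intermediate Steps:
l(s, b) = 3/(-4 + b)
((269 - 8) + l(-6, -5)*(6/(-1)))² = ((269 - 8) + (3/(-4 - 5))*(6/(-1)))² = (261 + (3/(-9))*(6*(-1)))² = (261 + (3*(-⅑))*(-6))² = (261 - ⅓*(-6))² = (261 + 2)² = 263² = 69169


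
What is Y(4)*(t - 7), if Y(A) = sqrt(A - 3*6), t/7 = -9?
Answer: -70*I*sqrt(14) ≈ -261.92*I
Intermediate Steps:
t = -63 (t = 7*(-9) = -63)
Y(A) = sqrt(-18 + A) (Y(A) = sqrt(A - 18) = sqrt(-18 + A))
Y(4)*(t - 7) = sqrt(-18 + 4)*(-63 - 7) = sqrt(-14)*(-70) = (I*sqrt(14))*(-70) = -70*I*sqrt(14)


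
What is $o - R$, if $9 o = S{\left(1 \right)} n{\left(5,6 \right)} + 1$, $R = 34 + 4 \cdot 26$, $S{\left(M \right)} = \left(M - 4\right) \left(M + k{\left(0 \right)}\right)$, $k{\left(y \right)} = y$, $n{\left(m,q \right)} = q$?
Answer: $- \frac{1259}{9} \approx -139.89$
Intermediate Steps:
$S{\left(M \right)} = M \left(-4 + M\right)$ ($S{\left(M \right)} = \left(M - 4\right) \left(M + 0\right) = \left(-4 + M\right) M = M \left(-4 + M\right)$)
$R = 138$ ($R = 34 + 104 = 138$)
$o = - \frac{17}{9}$ ($o = \frac{1 \left(-4 + 1\right) 6 + 1}{9} = \frac{1 \left(-3\right) 6 + 1}{9} = \frac{\left(-3\right) 6 + 1}{9} = \frac{-18 + 1}{9} = \frac{1}{9} \left(-17\right) = - \frac{17}{9} \approx -1.8889$)
$o - R = - \frac{17}{9} - 138 = - \frac{1259}{9}$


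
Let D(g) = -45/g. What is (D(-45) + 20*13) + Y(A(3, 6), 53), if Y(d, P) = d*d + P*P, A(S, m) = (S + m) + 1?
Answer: 3170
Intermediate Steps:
A(S, m) = 1 + S + m
Y(d, P) = P² + d² (Y(d, P) = d² + P² = P² + d²)
(D(-45) + 20*13) + Y(A(3, 6), 53) = (-45/(-45) + 20*13) + (53² + (1 + 3 + 6)²) = (-45*(-1/45) + 260) + (2809 + 10²) = (1 + 260) + (2809 + 100) = 261 + 2909 = 3170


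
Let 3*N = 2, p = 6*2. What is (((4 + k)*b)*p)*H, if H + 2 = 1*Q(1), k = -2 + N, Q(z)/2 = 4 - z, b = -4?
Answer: -512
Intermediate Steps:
p = 12
Q(z) = 8 - 2*z (Q(z) = 2*(4 - z) = 8 - 2*z)
N = 2/3 (N = (1/3)*2 = 2/3 ≈ 0.66667)
k = -4/3 (k = -2 + 2/3 = -4/3 ≈ -1.3333)
H = 4 (H = -2 + 1*(8 - 2*1) = -2 + 1*(8 - 2) = -2 + 1*6 = -2 + 6 = 4)
(((4 + k)*b)*p)*H = (((4 - 4/3)*(-4))*12)*4 = (((8/3)*(-4))*12)*4 = -32/3*12*4 = -128*4 = -512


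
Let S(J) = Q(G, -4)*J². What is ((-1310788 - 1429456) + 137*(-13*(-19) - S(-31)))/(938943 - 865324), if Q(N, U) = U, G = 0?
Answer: -2179777/73619 ≈ -29.609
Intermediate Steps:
S(J) = -4*J²
((-1310788 - 1429456) + 137*(-13*(-19) - S(-31)))/(938943 - 865324) = ((-1310788 - 1429456) + 137*(-13*(-19) - (-4)*(-31)²))/(938943 - 865324) = (-2740244 + 137*(247 - (-4)*961))/73619 = (-2740244 + 137*(247 - 1*(-3844)))*(1/73619) = (-2740244 + 137*(247 + 3844))*(1/73619) = (-2740244 + 137*4091)*(1/73619) = (-2740244 + 560467)*(1/73619) = -2179777*1/73619 = -2179777/73619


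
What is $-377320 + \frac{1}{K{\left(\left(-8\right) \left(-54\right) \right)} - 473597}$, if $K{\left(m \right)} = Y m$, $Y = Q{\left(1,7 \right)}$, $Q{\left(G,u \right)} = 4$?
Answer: $- \frac{178045611081}{471869} \approx -3.7732 \cdot 10^{5}$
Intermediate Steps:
$Y = 4$
$K{\left(m \right)} = 4 m$
$-377320 + \frac{1}{K{\left(\left(-8\right) \left(-54\right) \right)} - 473597} = -377320 + \frac{1}{4 \left(\left(-8\right) \left(-54\right)\right) - 473597} = -377320 + \frac{1}{4 \cdot 432 - 473597} = -377320 + \frac{1}{1728 - 473597} = -377320 + \frac{1}{-471869} = -377320 - \frac{1}{471869} = - \frac{178045611081}{471869}$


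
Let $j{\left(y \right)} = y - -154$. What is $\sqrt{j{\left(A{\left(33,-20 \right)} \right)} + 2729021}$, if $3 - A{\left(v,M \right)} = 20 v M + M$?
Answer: $\sqrt{2742398} \approx 1656.0$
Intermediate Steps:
$A{\left(v,M \right)} = 3 - M - 20 M v$ ($A{\left(v,M \right)} = 3 - \left(20 v M + M\right) = 3 - \left(20 M v + M\right) = 3 - \left(M + 20 M v\right) = 3 - M - 20 M v$)
$j{\left(y \right)} = 154 + y$ ($j{\left(y \right)} = y + 154 = 154 + y$)
$\sqrt{j{\left(A{\left(33,-20 \right)} \right)} + 2729021} = \sqrt{\left(154 - \left(-23 - 13200\right)\right) + 2729021} = \sqrt{\left(154 + \left(3 + 20 + 13200\right)\right) + 2729021} = \sqrt{\left(154 + 13223\right) + 2729021} = \sqrt{13377 + 2729021} = \sqrt{2742398}$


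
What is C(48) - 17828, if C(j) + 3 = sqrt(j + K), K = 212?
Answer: -17831 + 2*sqrt(65) ≈ -17815.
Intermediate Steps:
C(j) = -3 + sqrt(212 + j) (C(j) = -3 + sqrt(j + 212) = -3 + sqrt(212 + j))
C(48) - 17828 = (-3 + sqrt(212 + 48)) - 17828 = (-3 + sqrt(260)) - 17828 = (-3 + 2*sqrt(65)) - 17828 = -17831 + 2*sqrt(65)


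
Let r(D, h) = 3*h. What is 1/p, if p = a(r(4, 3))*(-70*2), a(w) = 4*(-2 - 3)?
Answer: 1/2800 ≈ 0.00035714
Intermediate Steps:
a(w) = -20 (a(w) = 4*(-5) = -20)
p = 2800 (p = -(-1400)*2 = -20*(-140) = 2800)
1/p = 1/2800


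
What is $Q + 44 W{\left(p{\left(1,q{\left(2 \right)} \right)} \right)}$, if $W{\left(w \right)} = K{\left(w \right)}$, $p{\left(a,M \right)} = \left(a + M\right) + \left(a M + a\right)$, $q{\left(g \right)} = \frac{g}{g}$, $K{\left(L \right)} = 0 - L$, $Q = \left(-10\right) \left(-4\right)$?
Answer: $-136$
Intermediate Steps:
$Q = 40$
$K{\left(L \right)} = - L$
$q{\left(g \right)} = 1$
$p{\left(a,M \right)} = M + 2 a + M a$ ($p{\left(a,M \right)} = \left(M + a\right) + \left(M a + a\right) = \left(M + a\right) + \left(a + M a\right) = M + 2 a + M a$)
$W{\left(w \right)} = - w$
$Q + 44 W{\left(p{\left(1,q{\left(2 \right)} \right)} \right)} = 40 + 44 \left(- (1 + 2 \cdot 1 + 1 \cdot 1)\right) = 40 + 44 \left(- (1 + 2 + 1)\right) = 40 + 44 \left(\left(-1\right) 4\right) = 40 + 44 \left(-4\right) = 40 - 176 = -136$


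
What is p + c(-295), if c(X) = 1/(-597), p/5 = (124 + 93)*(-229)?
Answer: -148333606/597 ≈ -2.4847e+5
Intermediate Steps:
p = -248465 (p = 5*((124 + 93)*(-229)) = 5*(217*(-229)) = 5*(-49693) = -248465)
c(X) = -1/597
p + c(-295) = -248465 - 1/597 = -148333606/597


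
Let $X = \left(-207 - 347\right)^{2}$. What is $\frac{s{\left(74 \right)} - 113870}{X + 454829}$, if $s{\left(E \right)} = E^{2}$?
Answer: $- \frac{108394}{761745} \approx -0.1423$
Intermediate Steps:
$X = 306916$ ($X = \left(-554\right)^{2} = 306916$)
$\frac{s{\left(74 \right)} - 113870}{X + 454829} = \frac{74^{2} - 113870}{306916 + 454829} = \frac{5476 - 113870}{761745} = \left(-108394\right) \frac{1}{761745} = - \frac{108394}{761745}$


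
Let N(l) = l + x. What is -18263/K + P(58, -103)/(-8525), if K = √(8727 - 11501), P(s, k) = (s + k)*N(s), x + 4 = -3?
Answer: 459/1705 + 18263*I*√2774/2774 ≈ 0.26921 + 346.75*I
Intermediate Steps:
x = -7 (x = -4 - 3 = -7)
N(l) = -7 + l (N(l) = l - 7 = -7 + l)
P(s, k) = (-7 + s)*(k + s) (P(s, k) = (s + k)*(-7 + s) = (k + s)*(-7 + s) = (-7 + s)*(k + s))
K = I*√2774 (K = √(-2774) = I*√2774 ≈ 52.669*I)
-18263/K + P(58, -103)/(-8525) = -18263*(-I*√2774/2774) + ((-7 + 58)*(-103 + 58))/(-8525) = -(-18263)*I*√2774/2774 + (51*(-45))*(-1/8525) = 18263*I*√2774/2774 - 2295*(-1/8525) = 18263*I*√2774/2774 + 459/1705 = 459/1705 + 18263*I*√2774/2774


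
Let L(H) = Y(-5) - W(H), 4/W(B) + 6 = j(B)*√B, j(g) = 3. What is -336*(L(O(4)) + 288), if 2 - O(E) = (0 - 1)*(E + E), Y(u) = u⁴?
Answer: -919856/3 + 224*√10/3 ≈ -3.0638e+5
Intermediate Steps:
W(B) = 4/(-6 + 3*√B)
O(E) = 2 + 2*E (O(E) = 2 - (0 - 1)*(E + E) = 2 - (-1)*2*E = 2 - (-2)*E = 2 + 2*E)
L(H) = 625 - 4/(3*(-2 + √H)) (L(H) = (-5)⁴ - 4/(3*(-2 + √H)) = 625 - 4/(3*(-2 + √H)))
-336*(L(O(4)) + 288) = -336*((-3754 + 1875*√(2 + 2*4))/(3*(-2 + √(2 + 2*4))) + 288) = -336*((-3754 + 1875*√(2 + 8))/(3*(-2 + √(2 + 8))) + 288) = -336*((-3754 + 1875*√10)/(3*(-2 + √10)) + 288) = -336*(288 + (-3754 + 1875*√10)/(3*(-2 + √10))) = -96768 - 112*(-3754 + 1875*√10)/(-2 + √10)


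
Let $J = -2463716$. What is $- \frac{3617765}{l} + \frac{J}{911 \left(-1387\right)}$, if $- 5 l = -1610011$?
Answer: $- \frac{18889651589649}{2034340669127} \approx -9.2854$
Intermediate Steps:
$l = \frac{1610011}{5}$ ($l = \left(- \frac{1}{5}\right) \left(-1610011\right) = \frac{1610011}{5} \approx 3.22 \cdot 10^{5}$)
$- \frac{3617765}{l} + \frac{J}{911 \left(-1387\right)} = - \frac{3617765}{\frac{1610011}{5}} - \frac{2463716}{911 \left(-1387\right)} = \left(-3617765\right) \frac{5}{1610011} - \frac{2463716}{-1263557} = - \frac{18088825}{1610011} - - \frac{2463716}{1263557} = - \frac{18088825}{1610011} + \frac{2463716}{1263557} = - \frac{18889651589649}{2034340669127}$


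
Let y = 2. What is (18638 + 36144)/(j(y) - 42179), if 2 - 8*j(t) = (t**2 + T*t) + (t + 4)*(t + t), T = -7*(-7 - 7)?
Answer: -219128/168827 ≈ -1.2979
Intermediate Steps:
T = 98 (T = -7*(-14) = 98)
j(t) = 1/4 - 49*t/4 - t**2/8 - t*(4 + t)/4 (j(t) = 1/4 - ((t**2 + 98*t) + (t + 4)*(t + t))/8 = 1/4 - ((t**2 + 98*t) + (4 + t)*(2*t))/8 = 1/4 - ((t**2 + 98*t) + 2*t*(4 + t))/8 = 1/4 - (t**2 + 98*t + 2*t*(4 + t))/8 = 1/4 + (-49*t/4 - t**2/8 - t*(4 + t)/4) = 1/4 - 49*t/4 - t**2/8 - t*(4 + t)/4)
(18638 + 36144)/(j(y) - 42179) = (18638 + 36144)/((1/4 - 53/4*2 - 3/8*2**2) - 42179) = 54782/((1/4 - 53/2 - 3/8*4) - 42179) = 54782/((1/4 - 53/2 - 3/2) - 42179) = 54782/(-111/4 - 42179) = 54782/(-168827/4) = 54782*(-4/168827) = -219128/168827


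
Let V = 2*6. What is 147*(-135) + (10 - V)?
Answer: -19847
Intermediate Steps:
V = 12
147*(-135) + (10 - V) = 147*(-135) + (10 - 1*12) = -19845 + (10 - 12) = -19845 - 2 = -19847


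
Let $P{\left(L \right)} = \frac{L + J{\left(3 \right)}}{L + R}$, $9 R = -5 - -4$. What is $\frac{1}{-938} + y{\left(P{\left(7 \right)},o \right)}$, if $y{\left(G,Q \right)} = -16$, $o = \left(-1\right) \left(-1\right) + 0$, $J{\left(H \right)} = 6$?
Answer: $- \frac{15009}{938} \approx -16.001$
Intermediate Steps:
$R = - \frac{1}{9}$ ($R = \frac{-5 - -4}{9} = \frac{-5 + 4}{9} = \frac{1}{9} \left(-1\right) = - \frac{1}{9} \approx -0.11111$)
$P{\left(L \right)} = \frac{6 + L}{- \frac{1}{9} + L}$ ($P{\left(L \right)} = \frac{L + 6}{L - \frac{1}{9}} = \frac{6 + L}{- \frac{1}{9} + L}$)
$o = 1$ ($o = 1 + 0 = 1$)
$\frac{1}{-938} + y{\left(P{\left(7 \right)},o \right)} = \frac{1}{-938} - 16 = - \frac{1}{938} - 16 = - \frac{15009}{938}$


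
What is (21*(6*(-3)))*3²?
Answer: -3402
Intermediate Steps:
(21*(6*(-3)))*3² = (21*(-18))*9 = -378*9 = -3402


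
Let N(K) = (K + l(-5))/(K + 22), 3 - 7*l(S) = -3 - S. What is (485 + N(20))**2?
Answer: 2263570929/9604 ≈ 2.3569e+5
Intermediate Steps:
l(S) = 6/7 + S/7 (l(S) = 3/7 - (-3 - S)/7 = 3/7 + (3/7 + S/7) = 6/7 + S/7)
N(K) = (1/7 + K)/(22 + K) (N(K) = (K + (6/7 + (1/7)*(-5)))/(K + 22) = (K + (6/7 - 5/7))/(22 + K) = (K + 1/7)/(22 + K) = (1/7 + K)/(22 + K))
(485 + N(20))**2 = (485 + (1/7 + 20)/(22 + 20))**2 = (485 + (141/7)/42)**2 = (485 + (1/42)*(141/7))**2 = (485 + 47/98)**2 = (47577/98)**2 = 2263570929/9604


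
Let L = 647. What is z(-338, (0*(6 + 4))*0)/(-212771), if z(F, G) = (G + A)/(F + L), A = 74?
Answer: -74/65746239 ≈ -1.1255e-6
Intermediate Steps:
z(F, G) = (74 + G)/(647 + F) (z(F, G) = (G + 74)/(F + 647) = (74 + G)/(647 + F))
z(-338, (0*(6 + 4))*0)/(-212771) = ((74 + (0*(6 + 4))*0)/(647 - 338))/(-212771) = ((74 + (0*10)*0)/309)*(-1/212771) = ((74 + 0*0)/309)*(-1/212771) = ((74 + 0)/309)*(-1/212771) = ((1/309)*74)*(-1/212771) = (74/309)*(-1/212771) = -74/65746239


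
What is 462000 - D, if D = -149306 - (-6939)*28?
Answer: 417014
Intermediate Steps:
D = 44986 (D = -149306 - 1*(-194292) = -149306 + 194292 = 44986)
462000 - D = 462000 - 1*44986 = 462000 - 44986 = 417014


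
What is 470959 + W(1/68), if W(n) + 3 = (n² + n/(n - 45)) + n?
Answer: 6661586170543/14144816 ≈ 4.7096e+5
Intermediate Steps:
W(n) = -3 + n + n² + n/(-45 + n) (W(n) = -3 + ((n² + n/(n - 45)) + n) = -3 + ((n² + n/(-45 + n)) + n) = -3 + (n + n² + n/(-45 + n)) = -3 + n + n² + n/(-45 + n))
470959 + W(1/68) = 470959 + (135 + (1/68)³ - 47/68 - 44*(1/68)²)/(-45 + 1/68) = 470959 + (135 + (1/68)³ - 47*1/68 - 44*(1/68)²)/(-45 + 1/68) = 470959 + (135 + 1/314432 - 47/68 - 44*1/4624)/(-3059/68) = 470959 - 68*(135 + 1/314432 - 47/68 - 11/1156)/3059 = 470959 - 68/3059*42228001/314432 = 470959 - 42228001/14144816 = 6661586170543/14144816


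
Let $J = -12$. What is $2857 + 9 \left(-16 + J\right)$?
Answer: $2605$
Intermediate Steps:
$2857 + 9 \left(-16 + J\right) = 2857 + 9 \left(-16 - 12\right) = 2857 + 9 \left(-28\right) = 2857 - 252 = 2605$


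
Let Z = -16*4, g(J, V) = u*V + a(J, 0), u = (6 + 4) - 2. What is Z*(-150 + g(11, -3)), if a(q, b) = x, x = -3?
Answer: 11328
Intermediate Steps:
u = 8 (u = 10 - 2 = 8)
a(q, b) = -3
g(J, V) = -3 + 8*V (g(J, V) = 8*V - 3 = -3 + 8*V)
Z = -64
Z*(-150 + g(11, -3)) = -64*(-150 + (-3 + 8*(-3))) = -64*(-150 + (-3 - 24)) = -64*(-150 - 27) = -64*(-177) = 11328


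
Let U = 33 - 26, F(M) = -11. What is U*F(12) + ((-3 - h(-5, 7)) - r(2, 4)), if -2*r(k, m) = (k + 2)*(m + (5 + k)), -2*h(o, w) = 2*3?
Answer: -55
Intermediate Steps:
h(o, w) = -3
r(k, m) = -(2 + k)*(5 + k + m)/2 (r(k, m) = -(k + 2)*(m + (5 + k))/2 = -(2 + k)*(5 + k + m)/2)
U = 7
U*F(12) + ((-3 - h(-5, 7)) - r(2, 4)) = 7*(-11) + ((-3 - 1*(-3)) - (-5 - 1*4 - 7/2*2 - ½*2² - ½*2*4)) = -77 + ((-3 + 3) - (-5 - 4 - 7 - ½*4 - 4)) = -77 + (0 - (-5 - 4 - 7 - 2 - 4)) = -77 + (0 - 1*(-22)) = -77 + (0 + 22) = -77 + 22 = -55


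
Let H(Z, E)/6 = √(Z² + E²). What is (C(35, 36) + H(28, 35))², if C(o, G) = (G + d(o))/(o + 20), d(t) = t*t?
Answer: 220370221/3025 + 105924*√41/55 ≈ 85181.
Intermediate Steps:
d(t) = t²
H(Z, E) = 6*√(E² + Z²) (H(Z, E) = 6*√(Z² + E²) = 6*√(E² + Z²))
C(o, G) = (G + o²)/(20 + o) (C(o, G) = (G + o²)/(o + 20) = (G + o²)/(20 + o))
(C(35, 36) + H(28, 35))² = ((36 + 35²)/(20 + 35) + 6*√(35² + 28²))² = ((36 + 1225)/55 + 6*√(1225 + 784))² = ((1/55)*1261 + 6*√2009)² = (1261/55 + 6*(7*√41))² = (1261/55 + 42*√41)²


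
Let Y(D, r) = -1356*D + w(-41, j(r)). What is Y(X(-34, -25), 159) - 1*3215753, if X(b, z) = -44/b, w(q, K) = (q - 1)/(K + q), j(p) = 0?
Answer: -2242602239/697 ≈ -3.2175e+6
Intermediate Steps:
w(q, K) = (-1 + q)/(K + q)
Y(D, r) = 42/41 - 1356*D (Y(D, r) = -1356*D + (-1 - 41)/(0 - 41) = -1356*D - 42/(-41) = -1356*D - 1/41*(-42) = -1356*D + 42/41 = 42/41 - 1356*D)
Y(X(-34, -25), 159) - 1*3215753 = (42/41 - (-59664)/(-34)) - 1*3215753 = (42/41 - (-59664)*(-1)/34) - 3215753 = (42/41 - 1356*22/17) - 3215753 = (42/41 - 29832/17) - 3215753 = -1222398/697 - 3215753 = -2242602239/697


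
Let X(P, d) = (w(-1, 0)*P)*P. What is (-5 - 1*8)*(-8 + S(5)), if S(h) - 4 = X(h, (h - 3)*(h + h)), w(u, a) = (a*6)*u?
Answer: 52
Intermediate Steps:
w(u, a) = 6*a*u (w(u, a) = (6*a)*u = 6*a*u)
X(P, d) = 0 (X(P, d) = ((6*0*(-1))*P)*P = (0*P)*P = 0*P = 0)
S(h) = 4 (S(h) = 4 + 0 = 4)
(-5 - 1*8)*(-8 + S(5)) = (-5 - 1*8)*(-8 + 4) = (-5 - 8)*(-4) = -13*(-4) = 52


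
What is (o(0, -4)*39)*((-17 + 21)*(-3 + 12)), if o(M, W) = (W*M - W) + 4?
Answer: 11232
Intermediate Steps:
o(M, W) = 4 - W + M*W (o(M, W) = (M*W - W) + 4 = (-W + M*W) + 4 = 4 - W + M*W)
(o(0, -4)*39)*((-17 + 21)*(-3 + 12)) = ((4 - 1*(-4) + 0*(-4))*39)*((-17 + 21)*(-3 + 12)) = ((4 + 4 + 0)*39)*(4*9) = (8*39)*36 = 312*36 = 11232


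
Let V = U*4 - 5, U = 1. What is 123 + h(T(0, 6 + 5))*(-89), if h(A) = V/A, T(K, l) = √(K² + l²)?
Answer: 1442/11 ≈ 131.09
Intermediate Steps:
V = -1 (V = 1*4 - 5 = 4 - 5 = -1)
h(A) = -1/A
123 + h(T(0, 6 + 5))*(-89) = 123 - 1/(√(0² + (6 + 5)²))*(-89) = 123 - 1/(√(0 + 11²))*(-89) = 123 - 1/(√(0 + 121))*(-89) = 123 - 1/(√121)*(-89) = 123 - 1/11*(-89) = 123 + 89/11 = 1442/11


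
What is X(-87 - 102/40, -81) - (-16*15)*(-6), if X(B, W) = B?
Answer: -30591/20 ≈ -1529.6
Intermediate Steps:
X(-87 - 102/40, -81) - (-16*15)*(-6) = (-87 - 102/40) - (-16*15)*(-6) = (-87 - 102*1/40) - (-240)*(-6) = (-87 - 51/20) - 1*1440 = -1791/20 - 1440 = -30591/20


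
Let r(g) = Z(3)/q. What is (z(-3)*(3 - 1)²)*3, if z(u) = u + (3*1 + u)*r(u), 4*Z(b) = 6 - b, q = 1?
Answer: -36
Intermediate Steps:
Z(b) = 3/2 - b/4 (Z(b) = (6 - b)/4 = 3/2 - b/4)
r(g) = ¾ (r(g) = (3/2 - ¼*3)/1 = (3/2 - ¾)*1 = (¾)*1 = ¾)
z(u) = 9/4 + 7*u/4 (z(u) = u + (3*1 + u)*(¾) = u + (3 + u)*(¾) = u + (9/4 + 3*u/4) = 9/4 + 7*u/4)
(z(-3)*(3 - 1)²)*3 = ((9/4 + (7/4)*(-3))*(3 - 1)²)*3 = ((9/4 - 21/4)*2²)*3 = -3*4*3 = -12*3 = -36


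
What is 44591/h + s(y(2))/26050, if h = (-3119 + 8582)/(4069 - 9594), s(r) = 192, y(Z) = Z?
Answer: -3208907182427/71155575 ≈ -45097.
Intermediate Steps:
h = -5463/5525 (h = 5463/(-5525) = 5463*(-1/5525) = -5463/5525 ≈ -0.98878)
44591/h + s(y(2))/26050 = 44591/(-5463/5525) + 192/26050 = 44591*(-5525/5463) + 192*(1/26050) = -246365275/5463 + 96/13025 = -3208907182427/71155575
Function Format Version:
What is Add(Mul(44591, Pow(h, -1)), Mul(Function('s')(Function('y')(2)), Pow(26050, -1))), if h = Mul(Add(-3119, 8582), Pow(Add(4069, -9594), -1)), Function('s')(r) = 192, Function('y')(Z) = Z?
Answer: Rational(-3208907182427, 71155575) ≈ -45097.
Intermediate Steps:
h = Rational(-5463, 5525) (h = Mul(5463, Pow(-5525, -1)) = Mul(5463, Rational(-1, 5525)) = Rational(-5463, 5525) ≈ -0.98878)
Add(Mul(44591, Pow(h, -1)), Mul(Function('s')(Function('y')(2)), Pow(26050, -1))) = Add(Mul(44591, Pow(Rational(-5463, 5525), -1)), Mul(192, Pow(26050, -1))) = Add(Mul(44591, Rational(-5525, 5463)), Mul(192, Rational(1, 26050))) = Add(Rational(-246365275, 5463), Rational(96, 13025)) = Rational(-3208907182427, 71155575)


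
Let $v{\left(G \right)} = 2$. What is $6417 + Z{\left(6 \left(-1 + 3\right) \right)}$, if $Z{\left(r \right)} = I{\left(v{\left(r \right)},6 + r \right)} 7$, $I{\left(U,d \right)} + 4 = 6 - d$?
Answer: $6305$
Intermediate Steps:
$I{\left(U,d \right)} = 2 - d$ ($I{\left(U,d \right)} = -4 - \left(-6 + d\right) = 2 - d$)
$Z{\left(r \right)} = -28 - 7 r$ ($Z{\left(r \right)} = \left(2 - \left(6 + r\right)\right) 7 = \left(-4 - r\right) 7 = -28 - 7 r$)
$6417 + Z{\left(6 \left(-1 + 3\right) \right)} = 6417 - \left(28 + 7 \cdot 6 \left(-1 + 3\right)\right) = 6417 - \left(28 + 7 \cdot 6 \cdot 2\right) = 6417 - 112 = 6305$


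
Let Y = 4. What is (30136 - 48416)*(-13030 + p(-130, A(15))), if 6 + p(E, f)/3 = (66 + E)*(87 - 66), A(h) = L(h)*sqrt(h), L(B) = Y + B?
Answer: 312222400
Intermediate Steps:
L(B) = 4 + B
A(h) = sqrt(h)*(4 + h) (A(h) = (4 + h)*sqrt(h) = sqrt(h)*(4 + h))
p(E, f) = 4140 + 63*E (p(E, f) = -18 + 3*((66 + E)*(87 - 66)) = -18 + 3*((66 + E)*21) = -18 + 3*(1386 + 21*E) = -18 + (4158 + 63*E) = 4140 + 63*E)
(30136 - 48416)*(-13030 + p(-130, A(15))) = (30136 - 48416)*(-13030 + (4140 + 63*(-130))) = -18280*(-13030 + (4140 - 8190)) = -18280*(-13030 - 4050) = -18280*(-17080) = 312222400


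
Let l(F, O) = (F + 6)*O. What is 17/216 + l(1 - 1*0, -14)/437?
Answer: -13739/94392 ≈ -0.14555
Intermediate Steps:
l(F, O) = O*(6 + F) (l(F, O) = (6 + F)*O = O*(6 + F))
17/216 + l(1 - 1*0, -14)/437 = 17/216 - 14*(6 + (1 - 1*0))/437 = 17*(1/216) - 14*(6 + (1 + 0))*(1/437) = 17/216 - 14*(6 + 1)*(1/437) = 17/216 - 14*7*(1/437) = 17/216 - 98*1/437 = 17/216 - 98/437 = -13739/94392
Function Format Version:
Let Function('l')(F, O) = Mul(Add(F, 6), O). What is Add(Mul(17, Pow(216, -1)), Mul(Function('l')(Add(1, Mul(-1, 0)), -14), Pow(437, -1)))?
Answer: Rational(-13739, 94392) ≈ -0.14555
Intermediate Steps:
Function('l')(F, O) = Mul(O, Add(6, F)) (Function('l')(F, O) = Mul(Add(6, F), O) = Mul(O, Add(6, F)))
Add(Mul(17, Pow(216, -1)), Mul(Function('l')(Add(1, Mul(-1, 0)), -14), Pow(437, -1))) = Add(Mul(17, Pow(216, -1)), Mul(Mul(-14, Add(6, Add(1, Mul(-1, 0)))), Pow(437, -1))) = Add(Mul(17, Rational(1, 216)), Mul(Mul(-14, Add(6, Add(1, 0))), Rational(1, 437))) = Add(Rational(17, 216), Mul(Mul(-14, Add(6, 1)), Rational(1, 437))) = Add(Rational(17, 216), Mul(Mul(-14, 7), Rational(1, 437))) = Add(Rational(17, 216), Mul(-98, Rational(1, 437))) = Add(Rational(17, 216), Rational(-98, 437)) = Rational(-13739, 94392)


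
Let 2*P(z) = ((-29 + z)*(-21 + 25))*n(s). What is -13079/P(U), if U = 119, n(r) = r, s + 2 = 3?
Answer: -13079/180 ≈ -72.661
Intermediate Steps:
s = 1 (s = -2 + 3 = 1)
P(z) = -58 + 2*z (P(z) = (((-29 + z)*(-21 + 25))*1)/2 = (((-29 + z)*4)*1)/2 = ((-116 + 4*z)*1)/2 = (-116 + 4*z)/2 = -58 + 2*z)
-13079/P(U) = -13079/(-58 + 2*119) = -13079/(-58 + 238) = -13079/180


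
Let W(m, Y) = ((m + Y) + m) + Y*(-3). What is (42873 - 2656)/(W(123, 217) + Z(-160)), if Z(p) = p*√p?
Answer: -1890199/1032836 + 1608680*I*√10/258209 ≈ -1.8301 + 19.701*I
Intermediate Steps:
W(m, Y) = -2*Y + 2*m (W(m, Y) = ((Y + m) + m) - 3*Y = (Y + 2*m) - 3*Y = -2*Y + 2*m)
Z(p) = p^(3/2)
(42873 - 2656)/(W(123, 217) + Z(-160)) = (42873 - 2656)/((-2*217 + 2*123) + (-160)^(3/2)) = 40217/((-434 + 246) - 640*I*√10) = 40217/(-188 - 640*I*√10)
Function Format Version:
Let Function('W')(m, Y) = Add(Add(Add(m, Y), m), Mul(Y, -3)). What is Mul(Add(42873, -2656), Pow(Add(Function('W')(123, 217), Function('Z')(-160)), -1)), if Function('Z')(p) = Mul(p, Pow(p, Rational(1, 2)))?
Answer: Add(Rational(-1890199, 1032836), Mul(Rational(1608680, 258209), I, Pow(10, Rational(1, 2)))) ≈ Add(-1.8301, Mul(19.701, I))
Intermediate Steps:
Function('W')(m, Y) = Add(Mul(-2, Y), Mul(2, m)) (Function('W')(m, Y) = Add(Add(Add(Y, m), m), Mul(-3, Y)) = Add(Add(Y, Mul(2, m)), Mul(-3, Y)) = Add(Mul(-2, Y), Mul(2, m)))
Function('Z')(p) = Pow(p, Rational(3, 2))
Mul(Add(42873, -2656), Pow(Add(Function('W')(123, 217), Function('Z')(-160)), -1)) = Mul(Add(42873, -2656), Pow(Add(Add(Mul(-2, 217), Mul(2, 123)), Pow(-160, Rational(3, 2))), -1)) = Mul(40217, Pow(Add(Add(-434, 246), Mul(-640, I, Pow(10, Rational(1, 2)))), -1)) = Mul(40217, Pow(Add(-188, Mul(-640, I, Pow(10, Rational(1, 2)))), -1))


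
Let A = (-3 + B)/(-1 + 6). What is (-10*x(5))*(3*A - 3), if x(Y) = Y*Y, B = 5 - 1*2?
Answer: 750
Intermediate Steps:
B = 3 (B = 5 - 2 = 3)
A = 0 (A = (-3 + 3)/(-1 + 6) = 0/5 = 0*(⅕) = 0)
x(Y) = Y²
(-10*x(5))*(3*A - 3) = (-10*5²)*(3*0 - 3) = (-10*25)*(0 - 3) = -250*(-3) = 750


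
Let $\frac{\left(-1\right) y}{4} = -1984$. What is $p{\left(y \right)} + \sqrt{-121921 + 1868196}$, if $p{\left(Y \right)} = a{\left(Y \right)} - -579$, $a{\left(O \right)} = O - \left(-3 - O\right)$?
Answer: $16454 + 5 \sqrt{69851} \approx 17775.0$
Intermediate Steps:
$y = 7936$ ($y = \left(-4\right) \left(-1984\right) = 7936$)
$a{\left(O \right)} = 3 + 2 O$ ($a{\left(O \right)} = O + \left(3 + O\right) = 3 + 2 O$)
$p{\left(Y \right)} = 582 + 2 Y$ ($p{\left(Y \right)} = \left(3 + 2 Y\right) - -579 = \left(3 + 2 Y\right) + 579 = 582 + 2 Y$)
$p{\left(y \right)} + \sqrt{-121921 + 1868196} = \left(582 + 2 \cdot 7936\right) + \sqrt{-121921 + 1868196} = \left(582 + 15872\right) + \sqrt{1746275} = 16454 + 5 \sqrt{69851}$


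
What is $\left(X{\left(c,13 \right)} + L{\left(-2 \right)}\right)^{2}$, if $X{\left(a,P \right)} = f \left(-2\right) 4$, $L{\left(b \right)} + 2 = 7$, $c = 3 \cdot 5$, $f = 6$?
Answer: $1849$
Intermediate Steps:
$c = 15$
$L{\left(b \right)} = 5$ ($L{\left(b \right)} = -2 + 7 = 5$)
$X{\left(a,P \right)} = -48$ ($X{\left(a,P \right)} = 6 \left(-2\right) 4 = \left(-12\right) 4 = -48$)
$\left(X{\left(c,13 \right)} + L{\left(-2 \right)}\right)^{2} = \left(-48 + 5\right)^{2} = \left(-43\right)^{2} = 1849$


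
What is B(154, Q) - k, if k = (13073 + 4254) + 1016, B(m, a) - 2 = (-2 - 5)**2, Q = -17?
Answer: -18292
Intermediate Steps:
B(m, a) = 51 (B(m, a) = 2 + (-2 - 5)**2 = 2 + (-7)**2 = 2 + 49 = 51)
k = 18343 (k = 17327 + 1016 = 18343)
B(154, Q) - k = 51 - 1*18343 = 51 - 18343 = -18292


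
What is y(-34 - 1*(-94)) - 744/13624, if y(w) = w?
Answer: 102087/1703 ≈ 59.945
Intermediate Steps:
y(-34 - 1*(-94)) - 744/13624 = (-34 - 1*(-94)) - 744/13624 = (-34 + 94) - 744*1/13624 = 60 - 93/1703 = 102087/1703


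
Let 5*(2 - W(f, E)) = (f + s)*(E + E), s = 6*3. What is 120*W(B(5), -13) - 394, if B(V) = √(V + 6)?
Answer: 11078 + 624*√11 ≈ 13148.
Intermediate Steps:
s = 18
B(V) = √(6 + V)
W(f, E) = 2 - 2*E*(18 + f)/5 (W(f, E) = 2 - (f + 18)*(E + E)/5 = 2 - (18 + f)*2*E/5 = 2 - 2*E*(18 + f)/5)
120*W(B(5), -13) - 394 = 120*(2 - 36/5*(-13) - ⅖*(-13)*√(6 + 5)) - 394 = 120*(2 + 468/5 - ⅖*(-13)*√11) - 394 = 120*(2 + 468/5 + 26*√11/5) - 394 = 120*(478/5 + 26*√11/5) - 394 = (11472 + 624*√11) - 394 = 11078 + 624*√11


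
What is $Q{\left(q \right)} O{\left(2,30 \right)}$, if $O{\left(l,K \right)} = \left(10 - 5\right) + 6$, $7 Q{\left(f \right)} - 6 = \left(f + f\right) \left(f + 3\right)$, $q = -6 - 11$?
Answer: $\frac{5302}{7} \approx 757.43$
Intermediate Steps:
$q = -17$ ($q = -6 - 11 = -17$)
$Q{\left(f \right)} = \frac{6}{7} + \frac{2 f \left(3 + f\right)}{7}$ ($Q{\left(f \right)} = \frac{6}{7} + \frac{\left(f + f\right) \left(f + 3\right)}{7} = \frac{6}{7} + \frac{2 f \left(3 + f\right)}{7}$)
$O{\left(l,K \right)} = 11$ ($O{\left(l,K \right)} = 5 + 6 = 11$)
$Q{\left(q \right)} O{\left(2,30 \right)} = \left(\frac{6}{7} + \frac{2 \left(-17\right)^{2}}{7} + \frac{6}{7} \left(-17\right)\right) 11 = \left(\frac{6}{7} + \frac{2}{7} \cdot 289 - \frac{102}{7}\right) 11 = \left(\frac{6}{7} + \frac{578}{7} - \frac{102}{7}\right) 11 = \frac{482}{7} \cdot 11 = \frac{5302}{7}$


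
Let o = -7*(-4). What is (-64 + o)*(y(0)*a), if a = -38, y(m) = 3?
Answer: 4104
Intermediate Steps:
o = 28
(-64 + o)*(y(0)*a) = (-64 + 28)*(3*(-38)) = -36*(-114) = 4104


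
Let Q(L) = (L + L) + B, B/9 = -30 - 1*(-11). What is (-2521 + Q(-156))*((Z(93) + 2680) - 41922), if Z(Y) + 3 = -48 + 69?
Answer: 117828896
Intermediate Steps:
B = -171 (B = 9*(-30 - 1*(-11)) = 9*(-30 + 11) = 9*(-19) = -171)
Q(L) = -171 + 2*L (Q(L) = (L + L) - 171 = 2*L - 171 = -171 + 2*L)
Z(Y) = 18 (Z(Y) = -3 + (-48 + 69) = -3 + 21 = 18)
(-2521 + Q(-156))*((Z(93) + 2680) - 41922) = (-2521 + (-171 + 2*(-156)))*((18 + 2680) - 41922) = (-2521 + (-171 - 312))*(2698 - 41922) = (-2521 - 483)*(-39224) = -3004*(-39224) = 117828896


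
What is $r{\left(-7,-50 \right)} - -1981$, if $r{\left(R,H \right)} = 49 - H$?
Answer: $2080$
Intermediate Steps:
$r{\left(-7,-50 \right)} - -1981 = \left(49 - -50\right) - -1981 = \left(49 + 50\right) + 1981 = 99 + 1981 = 2080$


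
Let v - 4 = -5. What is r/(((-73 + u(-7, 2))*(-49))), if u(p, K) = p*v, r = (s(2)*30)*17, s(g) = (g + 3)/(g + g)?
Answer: 425/2156 ≈ 0.19712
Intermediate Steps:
v = -1 (v = 4 - 5 = -1)
s(g) = (3 + g)/(2*g) (s(g) = (3 + g)/((2*g)) = (3 + g)*(1/(2*g)) = (3 + g)/(2*g))
r = 1275/2 (r = (((1/2)*(3 + 2)/2)*30)*17 = (((1/2)*(1/2)*5)*30)*17 = ((5/4)*30)*17 = (75/2)*17 = 1275/2 ≈ 637.50)
u(p, K) = -p (u(p, K) = p*(-1) = -p)
r/(((-73 + u(-7, 2))*(-49))) = 1275/(2*(((-73 - 1*(-7))*(-49)))) = 1275/(2*(((-73 + 7)*(-49)))) = 1275/(2*((-66*(-49)))) = (1275/2)/3234 = (1275/2)*(1/3234) = 425/2156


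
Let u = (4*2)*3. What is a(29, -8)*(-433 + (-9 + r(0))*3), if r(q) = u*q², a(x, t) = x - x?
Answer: 0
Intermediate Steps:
u = 24 (u = 8*3 = 24)
a(x, t) = 0
r(q) = 24*q²
a(29, -8)*(-433 + (-9 + r(0))*3) = 0*(-433 + (-9 + 24*0²)*3) = 0*(-433 + (-9 + 24*0)*3) = 0*(-433 + (-9 + 0)*3) = 0*(-433 - 9*3) = 0*(-433 - 27) = 0*(-460) = 0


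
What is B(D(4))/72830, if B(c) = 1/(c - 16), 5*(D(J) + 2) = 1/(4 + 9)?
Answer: -13/17027654 ≈ -7.6346e-7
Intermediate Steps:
D(J) = -129/65 (D(J) = -2 + 1/(5*(4 + 9)) = -2 + (1/5)/13 = -2 + (1/5)*(1/13) = -2 + 1/65 = -129/65)
B(c) = 1/(-16 + c)
B(D(4))/72830 = 1/(-16 - 129/65*72830) = (1/72830)/(-1169/65) = -65/1169*1/72830 = -13/17027654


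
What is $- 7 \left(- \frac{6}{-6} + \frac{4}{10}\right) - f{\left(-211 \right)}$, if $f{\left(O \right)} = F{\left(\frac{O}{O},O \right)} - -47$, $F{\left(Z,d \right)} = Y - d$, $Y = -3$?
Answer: $- \frac{1324}{5} \approx -264.8$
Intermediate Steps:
$F{\left(Z,d \right)} = -3 - d$
$f{\left(O \right)} = 44 - O$ ($f{\left(O \right)} = \left(-3 - O\right) - -47 = \left(-3 - O\right) + 47 = 44 - O$)
$- 7 \left(- \frac{6}{-6} + \frac{4}{10}\right) - f{\left(-211 \right)} = - 7 \left(- \frac{6}{-6} + \frac{4}{10}\right) - \left(44 - -211\right) = - 7 \left(\left(-6\right) \left(- \frac{1}{6}\right) + 4 \cdot \frac{1}{10}\right) - \left(44 + 211\right) = - 7 \left(1 + \frac{2}{5}\right) - 255 = \left(-7\right) \frac{7}{5} - 255 = - \frac{49}{5} - 255 = - \frac{1324}{5}$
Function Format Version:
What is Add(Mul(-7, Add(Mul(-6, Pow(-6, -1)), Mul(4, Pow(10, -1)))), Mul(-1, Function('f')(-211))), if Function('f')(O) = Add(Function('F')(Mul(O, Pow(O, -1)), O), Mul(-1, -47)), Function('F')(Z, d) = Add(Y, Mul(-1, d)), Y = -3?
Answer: Rational(-1324, 5) ≈ -264.80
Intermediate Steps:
Function('F')(Z, d) = Add(-3, Mul(-1, d))
Function('f')(O) = Add(44, Mul(-1, O)) (Function('f')(O) = Add(Add(-3, Mul(-1, O)), Mul(-1, -47)) = Add(Add(-3, Mul(-1, O)), 47) = Add(44, Mul(-1, O)))
Add(Mul(-7, Add(Mul(-6, Pow(-6, -1)), Mul(4, Pow(10, -1)))), Mul(-1, Function('f')(-211))) = Add(Mul(-7, Add(Mul(-6, Pow(-6, -1)), Mul(4, Pow(10, -1)))), Mul(-1, Add(44, Mul(-1, -211)))) = Add(Mul(-7, Add(Mul(-6, Rational(-1, 6)), Mul(4, Rational(1, 10)))), Mul(-1, Add(44, 211))) = Add(Mul(-7, Add(1, Rational(2, 5))), Mul(-1, 255)) = Add(Mul(-7, Rational(7, 5)), -255) = Add(Rational(-49, 5), -255) = Rational(-1324, 5)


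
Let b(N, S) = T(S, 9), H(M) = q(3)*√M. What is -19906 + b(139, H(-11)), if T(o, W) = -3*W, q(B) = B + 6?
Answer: -19933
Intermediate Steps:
q(B) = 6 + B
H(M) = 9*√M (H(M) = (6 + 3)*√M = 9*√M)
b(N, S) = -27 (b(N, S) = -3*9 = -27)
-19906 + b(139, H(-11)) = -19906 - 27 = -19933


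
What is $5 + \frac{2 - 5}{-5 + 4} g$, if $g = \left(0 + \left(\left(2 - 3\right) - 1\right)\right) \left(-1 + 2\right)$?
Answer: $-1$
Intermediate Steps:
$g = -2$ ($g = \left(0 - 2\right) 1 = \left(-2\right) 1 = -2$)
$5 + \frac{2 - 5}{-5 + 4} g = 5 + \frac{2 - 5}{-5 + 4} \left(-2\right) = 5 + - \frac{3}{-1} \left(-2\right) = 5 + \left(-3\right) \left(-1\right) \left(-2\right) = 5 + 3 \left(-2\right) = 5 - 6 = -1$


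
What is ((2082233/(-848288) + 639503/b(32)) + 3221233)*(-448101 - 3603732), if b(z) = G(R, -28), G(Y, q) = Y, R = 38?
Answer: -211462467698076688173/16117472 ≈ -1.3120e+13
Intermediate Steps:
b(z) = 38
((2082233/(-848288) + 639503/b(32)) + 3221233)*(-448101 - 3603732) = ((2082233/(-848288) + 639503/38) + 3221233)*(-448101 - 3603732) = ((2082233*(-1/848288) + 639503*(1/38)) + 3221233)*(-4051833) = ((-2082233/848288 + 639503/38) + 3221233)*(-4051833) = (271201798005/16117472 + 3221233)*(-4051833) = (52189334480981/16117472)*(-4051833) = -211462467698076688173/16117472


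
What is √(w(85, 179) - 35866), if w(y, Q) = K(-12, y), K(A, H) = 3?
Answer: I*√35863 ≈ 189.38*I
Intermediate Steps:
w(y, Q) = 3
√(w(85, 179) - 35866) = √(3 - 35866) = √(-35863) = I*√35863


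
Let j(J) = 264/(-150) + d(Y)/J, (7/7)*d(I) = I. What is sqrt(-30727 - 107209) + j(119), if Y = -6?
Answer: -5386/2975 + 4*I*sqrt(8621) ≈ -1.8104 + 371.4*I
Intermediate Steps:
d(I) = I
j(J) = -44/25 - 6/J (j(J) = 264/(-150) - 6/J = 264*(-1/150) - 6/J = -44/25 - 6/J)
sqrt(-30727 - 107209) + j(119) = sqrt(-30727 - 107209) + (-44/25 - 6/119) = sqrt(-137936) + (-44/25 - 6*1/119) = 4*I*sqrt(8621) + (-44/25 - 6/119) = 4*I*sqrt(8621) - 5386/2975 = -5386/2975 + 4*I*sqrt(8621)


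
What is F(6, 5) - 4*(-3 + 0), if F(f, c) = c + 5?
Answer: 22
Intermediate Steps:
F(f, c) = 5 + c
F(6, 5) - 4*(-3 + 0) = (5 + 5) - 4*(-3 + 0) = 10 - 4*(-3) = 10 + 12 = 22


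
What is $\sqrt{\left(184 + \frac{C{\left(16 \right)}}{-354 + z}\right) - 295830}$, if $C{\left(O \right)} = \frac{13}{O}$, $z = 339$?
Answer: $\frac{i \sqrt{1064325795}}{60} \approx 543.73 i$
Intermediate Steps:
$\sqrt{\left(184 + \frac{C{\left(16 \right)}}{-354 + z}\right) - 295830} = \sqrt{\left(184 + \frac{13 \cdot \frac{1}{16}}{-354 + 339}\right) - 295830} = \sqrt{\left(184 + \frac{13 \cdot \frac{1}{16}}{-15}\right) - 295830} = \sqrt{\left(184 + \frac{13}{16} \left(- \frac{1}{15}\right)\right) - 295830} = \sqrt{\left(184 - \frac{13}{240}\right) - 295830} = \sqrt{\frac{44147}{240} - 295830} = \sqrt{- \frac{70955053}{240}} = \frac{i \sqrt{1064325795}}{60}$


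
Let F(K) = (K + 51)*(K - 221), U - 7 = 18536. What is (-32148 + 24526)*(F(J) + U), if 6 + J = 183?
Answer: -64870842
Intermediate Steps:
J = 177 (J = -6 + 183 = 177)
U = 18543 (U = 7 + 18536 = 18543)
F(K) = (-221 + K)*(51 + K) (F(K) = (51 + K)*(-221 + K) = (-221 + K)*(51 + K))
(-32148 + 24526)*(F(J) + U) = (-32148 + 24526)*((-11271 + 177**2 - 170*177) + 18543) = -7622*((-11271 + 31329 - 30090) + 18543) = -7622*(-10032 + 18543) = -7622*8511 = -64870842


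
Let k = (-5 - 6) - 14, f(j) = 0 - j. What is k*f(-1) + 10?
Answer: -15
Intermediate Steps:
f(j) = -j
k = -25 (k = -11 - 14 = -25)
k*f(-1) + 10 = -(-25)*(-1) + 10 = -25*1 + 10 = -25 + 10 = -15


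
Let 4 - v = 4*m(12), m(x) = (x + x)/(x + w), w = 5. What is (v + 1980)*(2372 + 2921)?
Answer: 178014176/17 ≈ 1.0471e+7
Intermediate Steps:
m(x) = 2*x/(5 + x) (m(x) = (x + x)/(x + 5) = (2*x)/(5 + x) = 2*x/(5 + x))
v = -28/17 (v = 4 - 4*2*12/(5 + 12) = 4 - 4*2*12/17 = 4 - 4*2*12*(1/17) = 4 - 4*24/17 = 4 - 1*96/17 = 4 - 96/17 = -28/17 ≈ -1.6471)
(v + 1980)*(2372 + 2921) = (-28/17 + 1980)*(2372 + 2921) = (33632/17)*5293 = 178014176/17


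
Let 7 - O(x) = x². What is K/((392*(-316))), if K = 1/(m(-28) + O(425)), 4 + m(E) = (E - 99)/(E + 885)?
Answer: 857/19174540916832 ≈ 4.4695e-11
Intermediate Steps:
m(E) = -4 + (-99 + E)/(885 + E) (m(E) = -4 + (E - 99)/(E + 885) = -4 + (-99 + E)/(885 + E))
O(x) = 7 - x²
K = -857/154793181 (K = 1/(3*(-1213 - 1*(-28))/(885 - 28) + (7 - 1*425²)) = 1/(3*(-1213 + 28)/857 + (7 - 1*180625)) = 1/(3*(1/857)*(-1185) + (7 - 180625)) = 1/(-3555/857 - 180618) = 1/(-154793181/857) = -857/154793181 ≈ -5.5364e-6)
K/((392*(-316))) = -857/(154793181*(392*(-316))) = -857/154793181/(-123872) = -857/154793181*(-1/123872) = 857/19174540916832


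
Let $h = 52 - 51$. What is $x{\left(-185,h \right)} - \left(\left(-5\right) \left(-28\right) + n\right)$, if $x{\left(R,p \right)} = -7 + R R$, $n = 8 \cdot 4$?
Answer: $34046$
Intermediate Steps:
$n = 32$
$h = 1$
$x{\left(R,p \right)} = -7 + R^{2}$
$x{\left(-185,h \right)} - \left(\left(-5\right) \left(-28\right) + n\right) = \left(-7 + \left(-185\right)^{2}\right) - \left(\left(-5\right) \left(-28\right) + 32\right) = \left(-7 + 34225\right) - \left(140 + 32\right) = 34218 - 172 = 34046$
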